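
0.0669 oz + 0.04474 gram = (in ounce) 0.06848. Check: 1 oz = 0.028349523 kg, so 0.0669 oz = 0.0669 * 0.028349523 = 0.0018965831 kg. 1 gram = 0.001 kg, so 0.04474 gram = 0.04474 * 0.001 = 4.474e-05 kg. Sum: 0.0018965831 + 4.474e-05 = 0.0019413231 kg. 1 ounce = 0.028349523 kg, so 0.0019413231 kg = 0.0019413231 / 0.028349523 = 0.068478157 ounce ≈ 0.06848 ounce (4 s.f.).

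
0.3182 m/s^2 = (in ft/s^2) 1 ft/s^2 = 0.3048 m/s^2, so 0.3182 m/s^2 = 0.3182 / 0.3048 = 1.0439633 ft/s^2 ≈ 1.044 ft/s^2 (4 s.f.). Final answer: 1.044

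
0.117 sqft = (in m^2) 1 sqft = 0.09290304 m^2, so 0.117 sqft = 0.117 * 0.09290304 = 0.010869656 m^2. Result: 0.010869656 m^2 ≈ 0.01087 m^2 (4 s.f.). Final answer: 0.01087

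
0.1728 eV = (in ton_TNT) 1 eV = 1.6021766e-19 J, so 0.1728 eV = 0.1728 * 1.6021766e-19 = 2.7685612e-20 J. 1 ton_TNT = 4.184e+09 J, so 2.7685612e-20 J = 2.7685612e-20 / 4.184e+09 = 6.6170201e-30 ton_TNT ≈ 6.617e-30 ton_TNT (4 s.f.). Final answer: 6.617e-30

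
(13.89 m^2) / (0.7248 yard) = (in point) 5.941e+04. Check: 13.89 m^2 is already in m^2. 1 yard = 0.9144 m, so 0.7248 yard = 0.7248 * 0.9144 = 0.66275712 m. Combine: 13.89 m^2 / 0.66275712 m = 20.957904 m. 1 point = 0.00035277778 m, so 20.957904 m = 20.957904 / 0.00035277778 = 59408.231 point ≈ 5.941e+04 point (4 s.f.).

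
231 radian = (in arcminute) 7.941e+05. Check: 231 radian = 231 rad. 1 arcminute = 0.00029088821 rad, so 231 rad = 231 / 0.00029088821 = 794119.5 arcminute ≈ 7.941e+05 arcminute (4 s.f.).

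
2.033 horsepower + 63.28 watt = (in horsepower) 1 horsepower = 745.69987 W, so 2.033 horsepower = 2.033 * 745.69987 = 1516.0078 W. 63.28 watt = 63.28 W. Sum: 1516.0078 + 63.28 = 1579.2878 W. 1 horsepower = 745.69987 W, so 1579.2878 W = 1579.2878 / 745.69987 = 2.1178599 horsepower ≈ 2.118 horsepower (4 s.f.). Final answer: 2.118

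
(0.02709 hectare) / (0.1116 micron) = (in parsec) 7.867e-08. Check: 1 hectare = 10000 m^2, so 0.02709 hectare = 0.02709 * 10000 = 270.9 m^2. 1 micron = 1e-06 m, so 0.1116 micron = 0.1116 * 1e-06 = 1.116e-07 m. Combine: 270.9 m^2 / 1.116e-07 m = 2.4274194e+09 m. 1 parsec = 3.0856776e+16 m, so 2.4274194e+09 m = 2.4274194e+09 / 3.0856776e+16 = 7.8667304e-08 parsec ≈ 7.867e-08 parsec (4 s.f.).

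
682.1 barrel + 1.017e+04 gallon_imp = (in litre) 1.547e+05. Check: 1 barrel = 0.15898729 m^3, so 682.1 barrel = 682.1 * 0.15898729 = 108.44523 m^3. 1 gallon_imp = 0.00454609 m^3, so 1.017e+04 gallon_imp = 1.017e+04 * 0.00454609 = 46.233735 m^3. Sum: 108.44523 + 46.233735 = 154.67897 m^3. 1 litre = 0.001 m^3, so 154.67897 m^3 = 154.67897 / 0.001 = 154678.97 litre ≈ 1.547e+05 litre (4 s.f.).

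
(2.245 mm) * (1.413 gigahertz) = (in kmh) 1 mm = 0.001 m, so 2.245 mm = 2.245 * 0.001 = 0.002245 m. 1 gigahertz = 1e+09 Hz, so 1.413 gigahertz = 1.413 * 1e+09 = 1.413e+09 Hz. Combine: 0.002245 m * 1.413e+09 Hz = 3172185 m/s. 1 kmh = 0.27777778 m/s, so 3172185 m/s = 3172185 / 0.27777778 = 11419866 kmh ≈ 1.142e+07 kmh (4 s.f.). Final answer: 1.142e+07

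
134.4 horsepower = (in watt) 1.002e+05. Check: 1 horsepower = 745.69987 W, so 134.4 horsepower = 134.4 * 745.69987 = 100222.06 W. 100222.06 W = 100222.06 watt ≈ 1.002e+05 watt (4 s.f.).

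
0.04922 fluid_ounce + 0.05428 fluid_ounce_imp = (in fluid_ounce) 1 fluid_ounce = 2.957353e-05 m^3, so 0.04922 fluid_ounce = 0.04922 * 2.957353e-05 = 1.4556091e-06 m^3. 1 fluid_ounce_imp = 2.8413063e-05 m^3, so 0.05428 fluid_ounce_imp = 0.05428 * 2.8413063e-05 = 1.542261e-06 m^3. Sum: 1.4556091e-06 + 1.542261e-06 = 2.9978702e-06 m^3. 1 fluid_ounce = 2.957353e-05 m^3, so 2.9978702e-06 m^3 = 2.9978702e-06 / 2.957353e-05 = 0.10137005 fluid_ounce ≈ 0.1014 fluid_ounce (4 s.f.). Final answer: 0.1014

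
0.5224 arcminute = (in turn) 1 arcminute = 0.00029088821 rad, so 0.5224 arcminute = 0.5224 * 0.00029088821 = 0.00015196 rad. 1 turn = 6.2831853 rad, so 0.00015196 rad = 0.00015196 / 6.2831853 = 2.4185185e-05 turn ≈ 2.419e-05 turn (4 s.f.). Final answer: 2.419e-05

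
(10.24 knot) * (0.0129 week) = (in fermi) 1 knot = 0.51444444 m/s, so 10.24 knot = 10.24 * 0.51444444 = 5.2679111 m/s. 1 week = 604800 s, so 0.0129 week = 0.0129 * 604800 = 7801.92 s. Combine: 5.2679111 m/s * 7801.92 s = 41099.821 m. 1 fermi = 1e-15 m, so 41099.821 m = 41099.821 / 1e-15 = 4.1099821e+19 fermi ≈ 4.11e+19 fermi (4 s.f.). Final answer: 4.11e+19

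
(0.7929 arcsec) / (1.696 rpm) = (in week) 1 arcsec = 4.8481368e-06 rad, so 0.7929 arcsec = 0.7929 * 4.8481368e-06 = 3.8440877e-06 rad. 1 rpm = 0.10471976 rad/s, so 1.696 rpm = 1.696 * 0.10471976 = 0.1776047 rad/s. Combine: 3.8440877e-06 rad / 0.1776047 rad/s = 2.1644064e-05 s. 1 week = 604800 s, so 2.1644064e-05 s = 2.1644064e-05 / 604800 = 3.5787144e-11 week ≈ 3.579e-11 week (4 s.f.). Final answer: 3.579e-11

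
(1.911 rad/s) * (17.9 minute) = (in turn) 1.911 rad/s is already in rad/s. 1 minute = 60 s, so 17.9 minute = 17.9 * 60 = 1074 s. Combine: 1.911 rad/s * 1074 s = 2052.414 rad. 1 turn = 6.2831853 rad, so 2052.414 rad = 2052.414 / 6.2831853 = 326.65183 turn ≈ 326.7 turn (4 s.f.). Final answer: 326.7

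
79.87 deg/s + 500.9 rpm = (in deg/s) 3085. Check: 1 deg/s = 0.017453293 rad/s, so 79.87 deg/s = 79.87 * 0.017453293 = 1.3939945 rad/s. 1 rpm = 0.10471976 rad/s, so 500.9 rpm = 500.9 * 0.10471976 = 52.454125 rad/s. Sum: 1.3939945 + 52.454125 = 53.84812 rad/s. 1 deg/s = 0.017453293 rad/s, so 53.84812 rad/s = 53.84812 / 0.017453293 = 3085.27 deg/s ≈ 3085 deg/s (4 s.f.).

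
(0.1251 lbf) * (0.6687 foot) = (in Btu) 1 lbf = 4.4482216 N, so 0.1251 lbf = 0.1251 * 4.4482216 = 0.55647252 N. 1 foot = 0.3048 m, so 0.6687 foot = 0.6687 * 0.3048 = 0.20381976 m. Combine: 0.55647252 N * 0.20381976 m = 0.1134201 J. 1 Btu = 1055.0559 J, so 0.1134201 J = 0.1134201 / 1055.0559 = 0.00010750151 Btu ≈ 0.0001075 Btu (4 s.f.). Final answer: 0.0001075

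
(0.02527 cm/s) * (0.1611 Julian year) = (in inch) 5.058e+04. Check: 1 cm/s = 0.01 m/s, so 0.02527 cm/s = 0.02527 * 0.01 = 0.0002527 m/s. 1 Julian year = 31557600 s, so 0.1611 Julian year = 0.1611 * 31557600 = 5083929.4 s. Combine: 0.0002527 m/s * 5083929.4 s = 1284.7089 m. 1 inch = 0.0254 m, so 1284.7089 m = 1284.7089 / 0.0254 = 50579.092 inch ≈ 5.058e+04 inch (4 s.f.).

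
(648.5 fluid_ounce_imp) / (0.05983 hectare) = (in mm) 0.0308. Check: 1 fluid_ounce_imp = 2.8413063e-05 m^3, so 648.5 fluid_ounce_imp = 648.5 * 2.8413063e-05 = 0.018425871 m^3. 1 hectare = 10000 m^2, so 0.05983 hectare = 0.05983 * 10000 = 598.3 m^2. Combine: 0.018425871 m^3 / 598.3 m^2 = 3.0797043e-05 m. 1 mm = 0.001 m, so 3.0797043e-05 m = 3.0797043e-05 / 0.001 = 0.030797043 mm ≈ 0.0308 mm (4 s.f.).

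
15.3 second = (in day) 0.0001771. Check: 15.3 second = 15.3 s. 1 day = 86400 s, so 15.3 s = 15.3 / 86400 = 0.00017708333 day ≈ 0.0001771 day (4 s.f.).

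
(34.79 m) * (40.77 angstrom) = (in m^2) 1.418e-07. Check: 34.79 m is already in m. 1 angstrom = 1e-10 m, so 40.77 angstrom = 40.77 * 1e-10 = 4.077e-09 m. Combine: 34.79 m * 4.077e-09 m = 1.4183883e-07 m^2. Result: 1.4183883e-07 m^2 ≈ 1.418e-07 m^2 (4 s.f.).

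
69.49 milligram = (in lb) 1 milligram = 1e-06 kg, so 69.49 milligram = 69.49 * 1e-06 = 6.949e-05 kg. 1 lb = 0.45359237 kg, so 6.949e-05 kg = 6.949e-05 / 0.45359237 = 0.00015319923 lb ≈ 0.0001532 lb (4 s.f.). Final answer: 0.0001532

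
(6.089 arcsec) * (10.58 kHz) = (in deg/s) 1 arcsec = 4.8481368e-06 rad, so 6.089 arcsec = 6.089 * 4.8481368e-06 = 2.9520305e-05 rad. 1 kHz = 1000 Hz, so 10.58 kHz = 10.58 * 1000 = 10580 Hz. Combine: 2.9520305e-05 rad * 10580 Hz = 0.31232483 rad/s. 1 deg/s = 0.017453293 rad/s, so 0.31232483 rad/s = 0.31232483 / 0.017453293 = 17.894894 deg/s ≈ 17.89 deg/s (4 s.f.). Final answer: 17.89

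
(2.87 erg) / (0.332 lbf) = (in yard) 2.125e-07. Check: 1 erg = 1e-07 J, so 2.87 erg = 2.87 * 1e-07 = 2.87e-07 J. 1 lbf = 4.4482216 N, so 0.332 lbf = 0.332 * 4.4482216 = 1.4768096 N. Combine: 2.87e-07 J / 1.4768096 N = 1.9433785e-07 m. 1 yard = 0.9144 m, so 1.9433785e-07 m = 1.9433785e-07 / 0.9144 = 2.1253046e-07 yard ≈ 2.125e-07 yard (4 s.f.).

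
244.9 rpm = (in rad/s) 25.65. Check: 1 rpm = 0.10471976 rad/s, so 244.9 rpm = 244.9 * 0.10471976 = 25.645868 rad/s. Result: 25.645868 rad/s ≈ 25.65 rad/s (4 s.f.).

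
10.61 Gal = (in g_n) 0.01082. Check: 1 Gal = 0.01 m/s^2, so 10.61 Gal = 10.61 * 0.01 = 0.1061 m/s^2. 1 g_n = 9.80665 m/s^2, so 0.1061 m/s^2 = 0.1061 / 9.80665 = 0.010819189 g_n ≈ 0.01082 g_n (4 s.f.).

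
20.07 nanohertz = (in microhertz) 0.02007. Check: 1 nanohertz = 1e-09 Hz, so 20.07 nanohertz = 20.07 * 1e-09 = 2.007e-08 Hz. 1 microhertz = 1e-06 Hz, so 2.007e-08 Hz = 2.007e-08 / 1e-06 = 0.02007 microhertz.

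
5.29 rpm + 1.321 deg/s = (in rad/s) 0.577. Check: 1 rpm = 0.10471976 rad/s, so 5.29 rpm = 5.29 * 0.10471976 = 0.5539675 rad/s. 1 deg/s = 0.017453293 rad/s, so 1.321 deg/s = 1.321 * 0.017453293 = 0.023055799 rad/s. Sum: 0.5539675 + 0.023055799 = 0.5770233 rad/s. Result: 0.5770233 rad/s ≈ 0.577 rad/s (4 s.f.).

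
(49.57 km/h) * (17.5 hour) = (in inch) 1 km/h = 0.27777778 m/s, so 49.57 km/h = 49.57 * 0.27777778 = 13.769444 m/s. 1 hour = 3600 s, so 17.5 hour = 17.5 * 3600 = 63000 s. Combine: 13.769444 m/s * 63000 s = 867475 m. 1 inch = 0.0254 m, so 867475 m = 867475 / 0.0254 = 34152559 inch ≈ 3.415e+07 inch (4 s.f.). Final answer: 3.415e+07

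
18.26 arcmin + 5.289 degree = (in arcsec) 1 arcmin = 0.00029088821 rad, so 18.26 arcmin = 18.26 * 0.00029088821 = 0.0053116187 rad. 1 degree = 0.017453293 rad, so 5.289 degree = 5.289 * 0.017453293 = 0.092310464 rad. Sum: 0.0053116187 + 0.092310464 = 0.097622083 rad. 1 arcsec = 4.8481368e-06 rad, so 0.097622083 rad = 0.097622083 / 4.8481368e-06 = 20136 arcsec ≈ 2.014e+04 arcsec (4 s.f.). Final answer: 2.014e+04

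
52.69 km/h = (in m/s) 14.64. Check: 1 km/h = 0.27777778 m/s, so 52.69 km/h = 52.69 * 0.27777778 = 14.636111 m/s. Result: 14.636111 m/s ≈ 14.64 m/s (4 s.f.).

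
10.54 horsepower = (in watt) 7860. Check: 1 horsepower = 745.69987 W, so 10.54 horsepower = 10.54 * 745.69987 = 7859.6766 W. 7859.6766 W = 7859.6766 watt ≈ 7860 watt (4 s.f.).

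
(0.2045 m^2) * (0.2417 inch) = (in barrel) 0.2045 m^2 is already in m^2. 1 inch = 0.0254 m, so 0.2417 inch = 0.2417 * 0.0254 = 0.00613918 m. Combine: 0.2045 m^2 * 0.00613918 m = 0.0012554623 m^3. 1 barrel = 0.15898729 m^3, so 0.0012554623 m^3 = 0.0012554623 / 0.15898729 = 0.0078966204 barrel ≈ 0.007897 barrel (4 s.f.). Final answer: 0.007897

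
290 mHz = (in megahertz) 1 mHz = 0.001 Hz, so 290 mHz = 290 * 0.001 = 0.29 Hz. 1 megahertz = 1000000 Hz, so 0.29 Hz = 0.29 / 1000000 = 2.9e-07 megahertz. Final answer: 2.9e-07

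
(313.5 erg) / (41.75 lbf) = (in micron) 1 erg = 1e-07 J, so 313.5 erg = 313.5 * 1e-07 = 3.135e-05 J. 1 lbf = 4.4482216 N, so 41.75 lbf = 41.75 * 4.4482216 = 185.71325 N. Combine: 3.135e-05 J / 185.71325 N = 1.6880863e-07 m. 1 micron = 1e-06 m, so 1.6880863e-07 m = 1.6880863e-07 / 1e-06 = 0.16880863 micron ≈ 0.1688 micron (4 s.f.). Final answer: 0.1688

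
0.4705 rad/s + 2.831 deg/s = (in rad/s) 0.5199. Check: 0.4705 rad/s is already in rad/s. 1 deg/s = 0.017453293 rad/s, so 2.831 deg/s = 2.831 * 0.017453293 = 0.049410271 rad/s. Sum: 0.4705 + 0.049410271 = 0.51991027 rad/s. Result: 0.51991027 rad/s ≈ 0.5199 rad/s (4 s.f.).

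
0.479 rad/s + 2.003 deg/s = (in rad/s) 0.514. Check: 0.479 rad/s is already in rad/s. 1 deg/s = 0.017453293 rad/s, so 2.003 deg/s = 2.003 * 0.017453293 = 0.034958945 rad/s. Sum: 0.479 + 0.034958945 = 0.51395894 rad/s. Result: 0.51395894 rad/s ≈ 0.514 rad/s (4 s.f.).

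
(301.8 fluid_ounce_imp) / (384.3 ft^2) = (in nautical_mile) 1 fluid_ounce_imp = 2.8413063e-05 m^3, so 301.8 fluid_ounce_imp = 301.8 * 2.8413063e-05 = 0.0085750623 m^3. 1 ft^2 = 0.09290304 m^2, so 384.3 ft^2 = 384.3 * 0.09290304 = 35.702638 m^2. Combine: 0.0085750623 m^3 / 35.702638 m^2 = 0.00024018007 m. 1 nautical_mile = 1852 m, so 0.00024018007 m = 0.00024018007 / 1852 = 1.2968686e-07 nautical_mile ≈ 1.297e-07 nautical_mile (4 s.f.). Final answer: 1.297e-07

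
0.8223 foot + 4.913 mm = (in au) 1 foot = 0.3048 m, so 0.8223 foot = 0.8223 * 0.3048 = 0.25063704 m. 1 mm = 0.001 m, so 4.913 mm = 4.913 * 0.001 = 0.004913 m. Sum: 0.25063704 + 0.004913 = 0.25555004 m. 1 au = 1.4959787e+11 m, so 0.25555004 m = 0.25555004 / 1.4959787e+11 = 1.7082465e-12 au ≈ 1.708e-12 au (4 s.f.). Final answer: 1.708e-12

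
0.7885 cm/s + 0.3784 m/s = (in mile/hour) 0.8641. Check: 1 cm/s = 0.01 m/s, so 0.7885 cm/s = 0.7885 * 0.01 = 0.007885 m/s. 0.3784 m/s is already in m/s. Sum: 0.007885 + 0.3784 = 0.386285 m/s. 1 mile/hour = 0.44704 m/s, so 0.386285 m/s = 0.386285 / 0.44704 = 0.86409494 mile/hour ≈ 0.8641 mile/hour (4 s.f.).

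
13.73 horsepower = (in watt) 1.024e+04. Check: 1 horsepower = 745.69987 W, so 13.73 horsepower = 13.73 * 745.69987 = 10238.459 W. 10238.459 W = 10238.459 watt ≈ 1.024e+04 watt (4 s.f.).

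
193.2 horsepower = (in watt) 1.441e+05. Check: 1 horsepower = 745.69987 W, so 193.2 horsepower = 193.2 * 745.69987 = 144069.22 W. 144069.22 W = 144069.22 watt ≈ 1.441e+05 watt (4 s.f.).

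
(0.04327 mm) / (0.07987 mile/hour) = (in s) 1 mm = 0.001 m, so 0.04327 mm = 0.04327 * 0.001 = 4.327e-05 m. 1 mile/hour = 0.44704 m/s, so 0.07987 mile/hour = 0.07987 * 0.44704 = 0.035705085 m/s. Combine: 4.327e-05 m / 0.035705085 m/s = 0.0012118722 s. Result: 0.0012118722 s ≈ 0.001212 s (4 s.f.). Final answer: 0.001212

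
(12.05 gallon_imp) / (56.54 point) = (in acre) 0.0006787. Check: 1 gallon_imp = 0.00454609 m^3, so 12.05 gallon_imp = 12.05 * 0.00454609 = 0.054780385 m^3. 1 point = 0.00035277778 m, so 56.54 point = 56.54 * 0.00035277778 = 0.019946056 m. Combine: 0.054780385 m^3 / 0.019946056 m = 2.7464269 m^2. 1 acre = 4046.8564 m^2, so 2.7464269 m^2 = 2.7464269 / 4046.8564 = 0.00067865688 acre ≈ 0.0006787 acre (4 s.f.).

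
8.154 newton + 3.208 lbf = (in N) 22.42. Check: 8.154 newton = 8.154 N. 1 lbf = 4.4482216 N, so 3.208 lbf = 3.208 * 4.4482216 = 14.269895 N. Sum: 8.154 + 14.269895 = 22.423895 N. Result: 22.423895 N ≈ 22.42 N (4 s.f.).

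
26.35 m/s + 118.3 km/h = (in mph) 26.35 m/s is already in m/s. 1 km/h = 0.27777778 m/s, so 118.3 km/h = 118.3 * 0.27777778 = 32.861111 m/s. Sum: 26.35 + 32.861111 = 59.211111 m/s. 1 mph = 0.44704 m/s, so 59.211111 m/s = 59.211111 / 0.44704 = 132.45148 mph ≈ 132.5 mph (4 s.f.). Final answer: 132.5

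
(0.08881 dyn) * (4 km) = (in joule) 1 dyn = 1e-05 N, so 0.08881 dyn = 0.08881 * 1e-05 = 8.881e-07 N. 1 km = 1000 m, so 4 km = 4 * 1000 = 4000 m. Combine: 8.881e-07 N * 4000 m = 0.0035524 J. 0.0035524 J = 0.0035524 joule ≈ 0.003552 joule (4 s.f.). Final answer: 0.003552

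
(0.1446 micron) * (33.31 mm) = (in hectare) 4.817e-13. Check: 1 micron = 1e-06 m, so 0.1446 micron = 0.1446 * 1e-06 = 1.446e-07 m. 1 mm = 0.001 m, so 33.31 mm = 33.31 * 0.001 = 0.03331 m. Combine: 1.446e-07 m * 0.03331 m = 4.816626e-09 m^2. 1 hectare = 10000 m^2, so 4.816626e-09 m^2 = 4.816626e-09 / 10000 = 4.816626e-13 hectare ≈ 4.817e-13 hectare (4 s.f.).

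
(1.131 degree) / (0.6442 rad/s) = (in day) 3.547e-07. Check: 1 degree = 0.017453293 rad, so 1.131 degree = 1.131 * 0.017453293 = 0.019739674 rad. 0.6442 rad/s is already in rad/s. Combine: 0.019739674 rad / 0.6442 rad/s = 0.030642151 s. 1 day = 86400 s, so 0.030642151 s = 0.030642151 / 86400 = 3.5465453e-07 day ≈ 3.547e-07 day (4 s.f.).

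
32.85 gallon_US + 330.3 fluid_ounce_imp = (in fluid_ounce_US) 1 gallon_US = 0.0037854118 m^3, so 32.85 gallon_US = 32.85 * 0.0037854118 = 0.12435078 m^3. 1 fluid_ounce_imp = 2.8413063e-05 m^3, so 330.3 fluid_ounce_imp = 330.3 * 2.8413063e-05 = 0.0093848345 m^3. Sum: 0.12435078 + 0.0093848345 = 0.13373561 m^3. 1 fluid_ounce_US = 2.957353e-05 m^3, so 0.13373561 m^3 = 0.13373561 / 2.957353e-05 = 4522.139 fluid_ounce_US ≈ 4522 fluid_ounce_US (4 s.f.). Final answer: 4522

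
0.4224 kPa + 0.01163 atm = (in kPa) 1 kPa = 1000 Pa, so 0.4224 kPa = 0.4224 * 1000 = 422.4 Pa. 1 atm = 101325 Pa, so 0.01163 atm = 0.01163 * 101325 = 1178.4098 Pa. Sum: 422.4 + 1178.4098 = 1600.8097 Pa. 1 kPa = 1000 Pa, so 1600.8097 Pa = 1600.8097 / 1000 = 1.6008097 kPa ≈ 1.601 kPa (4 s.f.). Final answer: 1.601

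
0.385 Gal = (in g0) 1 Gal = 0.01 m/s^2, so 0.385 Gal = 0.385 * 0.01 = 0.00385 m/s^2. 1 g0 = 9.80665 m/s^2, so 0.00385 m/s^2 = 0.00385 / 9.80665 = 0.00039259074 g0 ≈ 0.0003926 g0 (4 s.f.). Final answer: 0.0003926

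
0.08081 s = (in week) 1 week = 604800 s, so 0.08081 s = 0.08081 / 604800 = 1.3361442e-07 week ≈ 1.336e-07 week (4 s.f.). Final answer: 1.336e-07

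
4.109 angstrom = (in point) 1 angstrom = 1e-10 m, so 4.109 angstrom = 4.109 * 1e-10 = 4.109e-10 m. 1 point = 0.00035277778 m, so 4.109e-10 m = 4.109e-10 / 0.00035277778 = 1.1647559e-06 point ≈ 1.165e-06 point (4 s.f.). Final answer: 1.165e-06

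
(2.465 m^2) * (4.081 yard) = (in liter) 9199. Check: 2.465 m^2 is already in m^2. 1 yard = 0.9144 m, so 4.081 yard = 4.081 * 0.9144 = 3.7316664 m. Combine: 2.465 m^2 * 3.7316664 m = 9.1985577 m^3. 1 liter = 0.001 m^3, so 9.1985577 m^3 = 9.1985577 / 0.001 = 9198.5577 liter ≈ 9199 liter (4 s.f.).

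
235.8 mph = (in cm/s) 1 mph = 0.44704 m/s, so 235.8 mph = 235.8 * 0.44704 = 105.41203 m/s. 1 cm/s = 0.01 m/s, so 105.41203 m/s = 105.41203 / 0.01 = 10541.203 cm/s ≈ 1.054e+04 cm/s (4 s.f.). Final answer: 1.054e+04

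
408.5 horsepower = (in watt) 3.046e+05. Check: 1 horsepower = 745.69987 W, so 408.5 horsepower = 408.5 * 745.69987 = 304618.4 W. 304618.4 W = 304618.4 watt ≈ 3.046e+05 watt (4 s.f.).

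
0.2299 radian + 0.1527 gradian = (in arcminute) 798.6. Check: 0.2299 radian = 0.2299 rad. 1 gradian = 0.015707963 rad, so 0.1527 gradian = 0.1527 * 0.015707963 = 0.002398606 rad. Sum: 0.2299 + 0.002398606 = 0.23229861 rad. 1 arcminute = 0.00029088821 rad, so 0.23229861 rad = 0.23229861 / 0.00029088821 = 798.58378 arcminute ≈ 798.6 arcminute (4 s.f.).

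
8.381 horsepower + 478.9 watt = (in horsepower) 1 horsepower = 745.69987 W, so 8.381 horsepower = 8.381 * 745.69987 = 6249.7106 W. 478.9 watt = 478.9 W. Sum: 6249.7106 + 478.9 = 6728.6106 W. 1 horsepower = 745.69987 W, so 6728.6106 W = 6728.6106 / 745.69987 = 9.0232155 horsepower ≈ 9.023 horsepower (4 s.f.). Final answer: 9.023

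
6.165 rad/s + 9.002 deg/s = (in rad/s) 6.322. Check: 6.165 rad/s is already in rad/s. 1 deg/s = 0.017453293 rad/s, so 9.002 deg/s = 9.002 * 0.017453293 = 0.15711454 rad/s. Sum: 6.165 + 0.15711454 = 6.3221145 rad/s. Result: 6.3221145 rad/s ≈ 6.322 rad/s (4 s.f.).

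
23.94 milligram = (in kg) 2.394e-05. Check: 1 milligram = 1e-06 kg, so 23.94 milligram = 23.94 * 1e-06 = 2.394e-05 kg. Result: 2.394e-05 kg.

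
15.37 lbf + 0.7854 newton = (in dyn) 1 lbf = 4.4482216 N, so 15.37 lbf = 15.37 * 4.4482216 = 68.369166 N. 0.7854 newton = 0.7854 N. Sum: 68.369166 + 0.7854 = 69.154566 N. 1 dyn = 1e-05 N, so 69.154566 N = 69.154566 / 1e-05 = 6915456.6 dyn ≈ 6.915e+06 dyn (4 s.f.). Final answer: 6.915e+06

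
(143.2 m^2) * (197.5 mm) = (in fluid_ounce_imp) 143.2 m^2 is already in m^2. 1 mm = 0.001 m, so 197.5 mm = 197.5 * 0.001 = 0.1975 m. Combine: 143.2 m^2 * 0.1975 m = 28.282 m^3. 1 fluid_ounce_imp = 2.8413063e-05 m^3, so 28.282 m^3 = 28.282 / 2.8413063e-05 = 995387.24 fluid_ounce_imp ≈ 9.954e+05 fluid_ounce_imp (4 s.f.). Final answer: 9.954e+05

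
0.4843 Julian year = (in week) 1 Julian year = 31557600 s, so 0.4843 Julian year = 0.4843 * 31557600 = 15283346 s. 1 week = 604800 s, so 15283346 s = 15283346 / 604800 = 25.270082 week ≈ 25.27 week (4 s.f.). Final answer: 25.27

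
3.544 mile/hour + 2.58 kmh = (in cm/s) 230.1. Check: 1 mile/hour = 0.44704 m/s, so 3.544 mile/hour = 3.544 * 0.44704 = 1.5843098 m/s. 1 kmh = 0.27777778 m/s, so 2.58 kmh = 2.58 * 0.27777778 = 0.71666667 m/s. Sum: 1.5843098 + 0.71666667 = 2.3009764 m/s. 1 cm/s = 0.01 m/s, so 2.3009764 m/s = 2.3009764 / 0.01 = 230.09764 cm/s ≈ 230.1 cm/s (4 s.f.).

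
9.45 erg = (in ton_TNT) 2.259e-16. Check: 1 erg = 1e-07 J, so 9.45 erg = 9.45 * 1e-07 = 9.45e-07 J. 1 ton_TNT = 4.184e+09 J, so 9.45e-07 J = 9.45e-07 / 4.184e+09 = 2.2586042e-16 ton_TNT ≈ 2.259e-16 ton_TNT (4 s.f.).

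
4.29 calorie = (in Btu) 1 calorie = 4.184 J, so 4.29 calorie = 4.29 * 4.184 = 17.94936 J. 1 Btu = 1055.0559 J, so 17.94936 J = 17.94936 / 1055.0559 = 0.017012711 Btu ≈ 0.01701 Btu (4 s.f.). Final answer: 0.01701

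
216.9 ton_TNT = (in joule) 1 ton_TNT = 4.184e+09 J, so 216.9 ton_TNT = 216.9 * 4.184e+09 = 9.075096e+11 J. 9.075096e+11 J = 9.075096e+11 joule ≈ 9.075e+11 joule (4 s.f.). Final answer: 9.075e+11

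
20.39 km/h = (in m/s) 5.664. Check: 1 km/h = 0.27777778 m/s, so 20.39 km/h = 20.39 * 0.27777778 = 5.6638889 m/s. Result: 5.6638889 m/s ≈ 5.664 m/s (4 s.f.).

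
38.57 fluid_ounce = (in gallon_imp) 1 fluid_ounce = 2.957353e-05 m^3, so 38.57 fluid_ounce = 38.57 * 2.957353e-05 = 0.001140651 m^3. 1 gallon_imp = 0.00454609 m^3, so 0.001140651 m^3 = 0.001140651 / 0.00454609 = 0.25090815 gallon_imp ≈ 0.2509 gallon_imp (4 s.f.). Final answer: 0.2509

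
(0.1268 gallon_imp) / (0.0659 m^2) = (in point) 1 gallon_imp = 0.00454609 m^3, so 0.1268 gallon_imp = 0.1268 * 0.00454609 = 0.00057644421 m^3. 0.0659 m^2 is already in m^2. Combine: 0.00057644421 m^3 / 0.0659 m^2 = 0.0087472566 m. 1 point = 0.00035277778 m, so 0.0087472566 m = 0.0087472566 / 0.00035277778 = 24.795373 point ≈ 24.8 point (4 s.f.). Final answer: 24.8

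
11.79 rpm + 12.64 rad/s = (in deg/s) 1 rpm = 0.10471976 rad/s, so 11.79 rpm = 11.79 * 0.10471976 = 1.2346459 rad/s. 12.64 rad/s is already in rad/s. Sum: 1.2346459 + 12.64 = 13.874646 rad/s. 1 deg/s = 0.017453293 rad/s, so 13.874646 rad/s = 13.874646 / 0.017453293 = 794.95865 deg/s ≈ 795 deg/s (4 s.f.). Final answer: 795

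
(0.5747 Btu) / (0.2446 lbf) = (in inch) 2.194e+04. Check: 1 Btu = 1055.0559 J, so 0.5747 Btu = 0.5747 * 1055.0559 = 606.3406 J. 1 lbf = 4.4482216 N, so 0.2446 lbf = 0.2446 * 4.4482216 = 1.088035 N. Combine: 606.3406 J / 1.088035 N = 557.28041 m. 1 inch = 0.0254 m, so 557.28041 m = 557.28041 / 0.0254 = 21940.174 inch ≈ 2.194e+04 inch (4 s.f.).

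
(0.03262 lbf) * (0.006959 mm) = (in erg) 1 lbf = 4.4482216 N, so 0.03262 lbf = 0.03262 * 4.4482216 = 0.14510099 N. 1 mm = 0.001 m, so 0.006959 mm = 0.006959 * 0.001 = 6.959e-06 m. Combine: 0.14510099 N * 6.959e-06 m = 1.0097578e-06 J. 1 erg = 1e-07 J, so 1.0097578e-06 J = 1.0097578e-06 / 1e-07 = 10.097578 erg ≈ 10.1 erg (4 s.f.). Final answer: 10.1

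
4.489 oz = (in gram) 127.3. Check: 1 oz = 0.028349523 kg, so 4.489 oz = 4.489 * 0.028349523 = 0.12726101 kg. 1 gram = 0.001 kg, so 0.12726101 kg = 0.12726101 / 0.001 = 127.26101 gram ≈ 127.3 gram (4 s.f.).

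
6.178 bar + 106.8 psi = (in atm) 1 bar = 100000 Pa, so 6.178 bar = 6.178 * 100000 = 617800 Pa. 1 psi = 6894.7573 Pa, so 106.8 psi = 106.8 * 6894.7573 = 736360.08 Pa. Sum: 617800 + 736360.08 = 1354160.1 Pa. 1 atm = 101325 Pa, so 1354160.1 Pa = 1354160.1 / 101325 = 13.364521 atm ≈ 13.36 atm (4 s.f.). Final answer: 13.36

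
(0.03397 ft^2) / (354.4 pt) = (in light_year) 2.668e-18. Check: 1 ft^2 = 0.09290304 m^2, so 0.03397 ft^2 = 0.03397 * 0.09290304 = 0.0031559163 m^2. 1 pt = 0.00035277778 m, so 354.4 pt = 354.4 * 0.00035277778 = 0.12502444 m. Combine: 0.0031559163 m^2 / 0.12502444 m = 0.025242394 m. 1 light_year = 9.4607305e+15 m, so 0.025242394 m = 0.025242394 / 9.4607305e+15 = 2.6681231e-18 light_year ≈ 2.668e-18 light_year (4 s.f.).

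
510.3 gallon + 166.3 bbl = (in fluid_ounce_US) 9.593e+05. Check: 1 gallon = 0.0037854118 m^3, so 510.3 gallon = 510.3 * 0.0037854118 = 1.9316956 m^3. 1 bbl = 0.15898729 m^3, so 166.3 bbl = 166.3 * 0.15898729 = 26.439587 m^3. Sum: 1.9316956 + 26.439587 = 28.371283 m^3. 1 fluid_ounce_US = 2.957353e-05 m^3, so 28.371283 m^3 = 28.371283 / 2.957353e-05 = 959347.2 fluid_ounce_US ≈ 9.593e+05 fluid_ounce_US (4 s.f.).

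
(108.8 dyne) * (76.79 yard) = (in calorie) 0.01826. Check: 1 dyne = 1e-05 N, so 108.8 dyne = 108.8 * 1e-05 = 0.001088 N. 1 yard = 0.9144 m, so 76.79 yard = 76.79 * 0.9144 = 70.216776 m. Combine: 0.001088 N * 70.216776 m = 0.076395852 J. 1 calorie = 4.184 J, so 0.076395852 J = 0.076395852 / 4.184 = 0.018259047 calorie ≈ 0.01826 calorie (4 s.f.).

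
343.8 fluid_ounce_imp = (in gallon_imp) 2.149. Check: 1 fluid_ounce_imp = 2.8413063e-05 m^3, so 343.8 fluid_ounce_imp = 343.8 * 2.8413063e-05 = 0.0097684109 m^3. 1 gallon_imp = 0.00454609 m^3, so 0.0097684109 m^3 = 0.0097684109 / 0.00454609 = 2.14875 gallon_imp ≈ 2.149 gallon_imp (4 s.f.).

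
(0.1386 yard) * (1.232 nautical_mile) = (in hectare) 0.02892. Check: 1 yard = 0.9144 m, so 0.1386 yard = 0.1386 * 0.9144 = 0.12673584 m. 1 nautical_mile = 1852 m, so 1.232 nautical_mile = 1.232 * 1852 = 2281.664 m. Combine: 0.12673584 m * 2281.664 m = 289.1686 m^2. 1 hectare = 10000 m^2, so 289.1686 m^2 = 289.1686 / 10000 = 0.02891686 hectare ≈ 0.02892 hectare (4 s.f.).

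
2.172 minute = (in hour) 1 minute = 60 s, so 2.172 minute = 2.172 * 60 = 130.32 s. 1 hour = 3600 s, so 130.32 s = 130.32 / 3600 = 0.0362 hour. Final answer: 0.0362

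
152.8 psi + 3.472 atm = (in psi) 203.8. Check: 1 psi = 6894.7573 Pa, so 152.8 psi = 152.8 * 6894.7573 = 1053518.9 Pa. 1 atm = 101325 Pa, so 3.472 atm = 3.472 * 101325 = 351800.4 Pa. Sum: 1053518.9 + 351800.4 = 1405319.3 Pa. 1 psi = 6894.7573 Pa, so 1405319.3 Pa = 1405319.3 / 6894.7573 = 203.82433 psi ≈ 203.8 psi (4 s.f.).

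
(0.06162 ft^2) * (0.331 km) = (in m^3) 1 ft^2 = 0.09290304 m^2, so 0.06162 ft^2 = 0.06162 * 0.09290304 = 0.0057246853 m^2. 1 km = 1000 m, so 0.331 km = 0.331 * 1000 = 331 m. Combine: 0.0057246853 m^2 * 331 m = 1.8948708 m^3. Result: 1.8948708 m^3 ≈ 1.895 m^3 (4 s.f.). Final answer: 1.895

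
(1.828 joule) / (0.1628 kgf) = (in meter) 1.828 joule = 1.828 J. 1 kgf = 9.80665 N, so 0.1628 kgf = 0.1628 * 9.80665 = 1.5965226 N. Combine: 1.828 J / 1.5965226 N = 1.1449885 m. 1.1449885 m = 1.1449885 meter ≈ 1.145 meter (4 s.f.). Final answer: 1.145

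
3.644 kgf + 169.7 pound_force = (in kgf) 80.62. Check: 1 kgf = 9.80665 N, so 3.644 kgf = 3.644 * 9.80665 = 35.735433 N. 1 pound_force = 4.4482216 N, so 169.7 pound_force = 169.7 * 4.4482216 = 754.86321 N. Sum: 35.735433 + 754.86321 = 790.59864 N. 1 kgf = 9.80665 N, so 790.59864 N = 790.59864 / 9.80665 = 80.618625 kgf ≈ 80.62 kgf (4 s.f.).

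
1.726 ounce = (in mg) 4.893e+04. Check: 1 ounce = 0.028349523 kg, so 1.726 ounce = 1.726 * 0.028349523 = 0.048931277 kg. 1 mg = 1e-06 kg, so 0.048931277 kg = 0.048931277 / 1e-06 = 48931.277 mg ≈ 4.893e+04 mg (4 s.f.).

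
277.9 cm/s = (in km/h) 10. Check: 1 cm/s = 0.01 m/s, so 277.9 cm/s = 277.9 * 0.01 = 2.779 m/s. 1 km/h = 0.27777778 m/s, so 2.779 m/s = 2.779 / 0.27777778 = 10.0044 km/h ≈ 10 km/h (4 s.f.).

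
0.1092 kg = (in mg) 1 mg = 1e-06 kg, so 0.1092 kg = 0.1092 / 1e-06 = 109200 mg ≈ 1.092e+05 mg (4 s.f.). Final answer: 1.092e+05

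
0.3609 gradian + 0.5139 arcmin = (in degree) 0.3334. Check: 1 gradian = 0.015707963 rad, so 0.3609 gradian = 0.3609 * 0.015707963 = 0.0056690039 rad. 1 arcmin = 0.00029088821 rad, so 0.5139 arcmin = 0.5139 * 0.00029088821 = 0.00014948745 rad. Sum: 0.0056690039 + 0.00014948745 = 0.0058184914 rad. 1 degree = 0.017453293 rad, so 0.0058184914 rad = 0.0058184914 / 0.017453293 = 0.333375 degree ≈ 0.3334 degree (4 s.f.).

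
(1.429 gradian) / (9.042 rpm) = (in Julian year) 1 gradian = 0.015707963 rad, so 1.429 gradian = 1.429 * 0.015707963 = 0.02244668 rad. 1 rpm = 0.10471976 rad/s, so 9.042 rpm = 9.042 * 0.10471976 = 0.94687603 rad/s. Combine: 0.02244668 rad / 0.94687603 rad/s = 0.023706038 s. 1 Julian year = 31557600 s, so 0.023706038 s = 0.023706038 / 31557600 = 7.5119903e-10 Julian year ≈ 7.512e-10 Julian year (4 s.f.). Final answer: 7.512e-10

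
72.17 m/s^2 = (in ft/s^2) 1 ft/s^2 = 0.3048 m/s^2, so 72.17 m/s^2 = 72.17 / 0.3048 = 236.77822 ft/s^2 ≈ 236.8 ft/s^2 (4 s.f.). Final answer: 236.8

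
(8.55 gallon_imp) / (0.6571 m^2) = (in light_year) 6.252e-18. Check: 1 gallon_imp = 0.00454609 m^3, so 8.55 gallon_imp = 8.55 * 0.00454609 = 0.03886907 m^3. 0.6571 m^2 is already in m^2. Combine: 0.03886907 m^3 / 0.6571 m^2 = 0.059152442 m. 1 light_year = 9.4607305e+15 m, so 0.059152442 m = 0.059152442 / 9.4607305e+15 = 6.252418e-18 light_year ≈ 6.252e-18 light_year (4 s.f.).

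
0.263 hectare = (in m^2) 1 hectare = 10000 m^2, so 0.263 hectare = 0.263 * 10000 = 2630 m^2. Result: 2630 m^2. Final answer: 2630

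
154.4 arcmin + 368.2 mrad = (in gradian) 26.3. Check: 1 arcmin = 0.00029088821 rad, so 154.4 arcmin = 154.4 * 0.00029088821 = 0.044913139 rad. 1 mrad = 0.001 rad, so 368.2 mrad = 368.2 * 0.001 = 0.3682 rad. Sum: 0.044913139 + 0.3682 = 0.41311314 rad. 1 gradian = 0.015707963 rad, so 0.41311314 rad = 0.41311314 / 0.015707963 = 26.299599 gradian ≈ 26.3 gradian (4 s.f.).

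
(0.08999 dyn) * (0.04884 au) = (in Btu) 6.232. Check: 1 dyn = 1e-05 N, so 0.08999 dyn = 0.08999 * 1e-05 = 8.999e-07 N. 1 au = 1.4959787e+11 m, so 0.04884 au = 0.04884 * 1.4959787e+11 = 7.30636e+09 m. Combine: 8.999e-07 N * 7.30636e+09 m = 6574.9934 J. 1 Btu = 1055.0559 J, so 6574.9934 J = 6574.9934 / 1055.0559 = 6.2318913 Btu ≈ 6.232 Btu (4 s.f.).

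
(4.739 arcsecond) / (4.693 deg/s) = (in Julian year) 1 arcsecond = 4.8481368e-06 rad, so 4.739 arcsecond = 4.739 * 4.8481368e-06 = 2.297532e-05 rad. 1 deg/s = 0.017453293 rad/s, so 4.693 deg/s = 4.693 * 0.017453293 = 0.081908302 rad/s. Combine: 2.297532e-05 rad / 0.081908302 rad/s = 0.00028050051 s. 1 Julian year = 31557600 s, so 0.00028050051 s = 0.00028050051 / 31557600 = 8.8885248e-12 Julian year ≈ 8.889e-12 Julian year (4 s.f.). Final answer: 8.889e-12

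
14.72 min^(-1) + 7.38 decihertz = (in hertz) 1 min^(-1) = 0.016666667 Hz, so 14.72 min^(-1) = 14.72 * 0.016666667 = 0.24533333 Hz. 1 decihertz = 0.1 Hz, so 7.38 decihertz = 7.38 * 0.1 = 0.738 Hz. Sum: 0.24533333 + 0.738 = 0.98333333 Hz. 0.98333333 Hz = 0.98333333 hertz ≈ 0.9833 hertz (4 s.f.). Final answer: 0.9833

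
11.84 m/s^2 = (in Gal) 1184. Check: 1 Gal = 0.01 m/s^2, so 11.84 m/s^2 = 11.84 / 0.01 = 1184 Gal.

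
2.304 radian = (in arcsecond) 4.752e+05. Check: 2.304 radian = 2.304 rad. 1 arcsecond = 4.8481368e-06 rad, so 2.304 rad = 2.304 / 4.8481368e-06 = 475234.11 arcsecond ≈ 4.752e+05 arcsecond (4 s.f.).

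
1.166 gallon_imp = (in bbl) 0.03334. Check: 1 gallon_imp = 0.00454609 m^3, so 1.166 gallon_imp = 1.166 * 0.00454609 = 0.0053007409 m^3. 1 bbl = 0.15898729 m^3, so 0.0053007409 m^3 = 0.0053007409 / 0.15898729 = 0.033340657 bbl ≈ 0.03334 bbl (4 s.f.).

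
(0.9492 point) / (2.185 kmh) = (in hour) 1.533e-07. Check: 1 point = 0.00035277778 m, so 0.9492 point = 0.9492 * 0.00035277778 = 0.00033485667 m. 1 kmh = 0.27777778 m/s, so 2.185 kmh = 2.185 * 0.27777778 = 0.60694444 m/s. Combine: 0.00033485667 m / 0.60694444 m/s = 0.00055170892 s. 1 hour = 3600 s, so 0.00055170892 s = 0.00055170892 / 3600 = 1.5325248e-07 hour ≈ 1.533e-07 hour (4 s.f.).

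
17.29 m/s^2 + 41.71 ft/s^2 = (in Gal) 17.29 m/s^2 is already in m/s^2. 1 ft/s^2 = 0.3048 m/s^2, so 41.71 ft/s^2 = 41.71 * 0.3048 = 12.713208 m/s^2. Sum: 17.29 + 12.713208 = 30.003208 m/s^2. 1 Gal = 0.01 m/s^2, so 30.003208 m/s^2 = 30.003208 / 0.01 = 3000.3208 Gal ≈ 3000 Gal (4 s.f.). Final answer: 3000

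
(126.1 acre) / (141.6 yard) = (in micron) 1 acre = 4046.8564 m^2, so 126.1 acre = 126.1 * 4046.8564 = 510308.59 m^2. 1 yard = 0.9144 m, so 141.6 yard = 141.6 * 0.9144 = 129.47904 m. Combine: 510308.59 m^2 / 129.47904 m = 3941.2448 m. 1 micron = 1e-06 m, so 3941.2448 m = 3941.2448 / 1e-06 = 3.9412448e+09 micron ≈ 3.941e+09 micron (4 s.f.). Final answer: 3.941e+09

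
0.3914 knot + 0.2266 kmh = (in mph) 0.5912. Check: 1 knot = 0.51444444 m/s, so 0.3914 knot = 0.3914 * 0.51444444 = 0.20135356 m/s. 1 kmh = 0.27777778 m/s, so 0.2266 kmh = 0.2266 * 0.27777778 = 0.062944444 m/s. Sum: 0.20135356 + 0.062944444 = 0.264298 m/s. 1 mph = 0.44704 m/s, so 0.264298 m/s = 0.264298 / 0.44704 = 0.59121779 mph ≈ 0.5912 mph (4 s.f.).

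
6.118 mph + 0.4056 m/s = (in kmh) 11.31. Check: 1 mph = 0.44704 m/s, so 6.118 mph = 6.118 * 0.44704 = 2.7349907 m/s. 0.4056 m/s is already in m/s. Sum: 2.7349907 + 0.4056 = 3.1405907 m/s. 1 kmh = 0.27777778 m/s, so 3.1405907 m/s = 3.1405907 / 0.27777778 = 11.306127 kmh ≈ 11.31 kmh (4 s.f.).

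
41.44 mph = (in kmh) 1 mph = 0.44704 m/s, so 41.44 mph = 41.44 * 0.44704 = 18.525338 m/s. 1 kmh = 0.27777778 m/s, so 18.525338 m/s = 18.525338 / 0.27777778 = 66.691215 kmh ≈ 66.69 kmh (4 s.f.). Final answer: 66.69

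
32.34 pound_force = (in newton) 1 pound_force = 4.4482216 N, so 32.34 pound_force = 32.34 * 4.4482216 = 143.85549 N. 143.85549 N = 143.85549 newton ≈ 143.9 newton (4 s.f.). Final answer: 143.9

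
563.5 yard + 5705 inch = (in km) 1 yard = 0.9144 m, so 563.5 yard = 563.5 * 0.9144 = 515.2644 m. 1 inch = 0.0254 m, so 5705 inch = 5705 * 0.0254 = 144.907 m. Sum: 515.2644 + 144.907 = 660.1714 m. 1 km = 1000 m, so 660.1714 m = 660.1714 / 1000 = 0.6601714 km ≈ 0.6602 km (4 s.f.). Final answer: 0.6602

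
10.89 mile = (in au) 1.172e-07. Check: 1 mile = 1609.344 m, so 10.89 mile = 10.89 * 1609.344 = 17525.756 m. 1 au = 1.4959787e+11 m, so 17525.756 m = 17525.756 / 1.4959787e+11 = 1.1715244e-07 au ≈ 1.172e-07 au (4 s.f.).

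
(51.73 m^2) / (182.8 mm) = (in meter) 51.73 m^2 is already in m^2. 1 mm = 0.001 m, so 182.8 mm = 182.8 * 0.001 = 0.1828 m. Combine: 51.73 m^2 / 0.1828 m = 282.98687 m. 282.98687 m = 282.98687 meter ≈ 283 meter (4 s.f.). Final answer: 283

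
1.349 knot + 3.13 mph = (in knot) 4.069. Check: 1 knot = 0.51444444 m/s, so 1.349 knot = 1.349 * 0.51444444 = 0.69398556 m/s. 1 mph = 0.44704 m/s, so 3.13 mph = 3.13 * 0.44704 = 1.3992352 m/s. Sum: 0.69398556 + 1.3992352 = 2.0932208 m/s. 1 knot = 0.51444444 m/s, so 2.0932208 m/s = 2.0932208 / 0.51444444 = 4.0688956 knot ≈ 4.069 knot (4 s.f.).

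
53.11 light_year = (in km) 5.025e+14. Check: 1 light_year = 9.4607305e+15 m, so 53.11 light_year = 53.11 * 9.4607305e+15 = 5.024594e+17 m. 1 km = 1000 m, so 5.024594e+17 m = 5.024594e+17 / 1000 = 5.024594e+14 km ≈ 5.025e+14 km (4 s.f.).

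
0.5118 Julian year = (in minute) 2.692e+05. Check: 1 Julian year = 31557600 s, so 0.5118 Julian year = 0.5118 * 31557600 = 16151180 s. 1 minute = 60 s, so 16151180 s = 16151180 / 60 = 269186.33 minute ≈ 2.692e+05 minute (4 s.f.).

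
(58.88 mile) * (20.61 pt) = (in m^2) 689. Check: 1 mile = 1609.344 m, so 58.88 mile = 58.88 * 1609.344 = 94758.175 m. 1 pt = 0.00035277778 m, so 20.61 pt = 20.61 * 0.00035277778 = 0.00727075 m. Combine: 94758.175 m * 0.00727075 m = 688.963 m^2. Result: 688.963 m^2 ≈ 689 m^2 (4 s.f.).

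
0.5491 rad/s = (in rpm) 1 rpm = 0.10471976 rad/s, so 0.5491 rad/s = 0.5491 / 0.10471976 = 5.2435188 rpm ≈ 5.244 rpm (4 s.f.). Final answer: 5.244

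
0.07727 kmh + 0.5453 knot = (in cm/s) 1 kmh = 0.27777778 m/s, so 0.07727 kmh = 0.07727 * 0.27777778 = 0.021463889 m/s. 1 knot = 0.51444444 m/s, so 0.5453 knot = 0.5453 * 0.51444444 = 0.28052656 m/s. Sum: 0.021463889 + 0.28052656 = 0.30199044 m/s. 1 cm/s = 0.01 m/s, so 0.30199044 m/s = 0.30199044 / 0.01 = 30.199044 cm/s ≈ 30.2 cm/s (4 s.f.). Final answer: 30.2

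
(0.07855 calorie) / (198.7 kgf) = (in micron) 1 calorie = 4.184 J, so 0.07855 calorie = 0.07855 * 4.184 = 0.3286532 J. 1 kgf = 9.80665 N, so 198.7 kgf = 198.7 * 9.80665 = 1948.5814 N. Combine: 0.3286532 J / 1948.5814 N = 0.00016866281 m. 1 micron = 1e-06 m, so 0.00016866281 m = 0.00016866281 / 1e-06 = 168.66281 micron ≈ 168.7 micron (4 s.f.). Final answer: 168.7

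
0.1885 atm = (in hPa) 191. Check: 1 atm = 101325 Pa, so 0.1885 atm = 0.1885 * 101325 = 19099.763 Pa. 1 hPa = 100 Pa, so 19099.763 Pa = 19099.763 / 100 = 190.99762 hPa ≈ 191 hPa (4 s.f.).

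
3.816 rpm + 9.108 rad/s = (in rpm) 90.79. Check: 1 rpm = 0.10471976 rad/s, so 3.816 rpm = 3.816 * 0.10471976 = 0.39961059 rad/s. 9.108 rad/s is already in rad/s. Sum: 0.39961059 + 9.108 = 9.5076106 rad/s. 1 rpm = 0.10471976 rad/s, so 9.5076106 rad/s = 9.5076106 / 0.10471976 = 90.790993 rpm ≈ 90.79 rpm (4 s.f.).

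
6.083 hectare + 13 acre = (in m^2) 1 hectare = 10000 m^2, so 6.083 hectare = 6.083 * 10000 = 60830 m^2. 1 acre = 4046.8564 m^2, so 13 acre = 13 * 4046.8564 = 52609.133 m^2. Sum: 60830 + 52609.133 = 113439.13 m^2. Result: 113439.13 m^2 ≈ 1.134e+05 m^2 (4 s.f.). Final answer: 1.134e+05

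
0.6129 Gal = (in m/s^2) 1 Gal = 0.01 m/s^2, so 0.6129 Gal = 0.6129 * 0.01 = 0.006129 m/s^2. Result: 0.006129 m/s^2. Final answer: 0.006129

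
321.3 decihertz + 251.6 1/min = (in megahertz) 3.632e-05. Check: 1 decihertz = 0.1 Hz, so 321.3 decihertz = 321.3 * 0.1 = 32.13 Hz. 1 1/min = 0.016666667 Hz, so 251.6 1/min = 251.6 * 0.016666667 = 4.1933333 Hz. Sum: 32.13 + 4.1933333 = 36.323333 Hz. 1 megahertz = 1000000 Hz, so 36.323333 Hz = 36.323333 / 1000000 = 3.6323333e-05 megahertz ≈ 3.632e-05 megahertz (4 s.f.).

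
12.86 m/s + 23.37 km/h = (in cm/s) 12.86 m/s is already in m/s. 1 km/h = 0.27777778 m/s, so 23.37 km/h = 23.37 * 0.27777778 = 6.4916667 m/s. Sum: 12.86 + 6.4916667 = 19.351667 m/s. 1 cm/s = 0.01 m/s, so 19.351667 m/s = 19.351667 / 0.01 = 1935.1667 cm/s ≈ 1935 cm/s (4 s.f.). Final answer: 1935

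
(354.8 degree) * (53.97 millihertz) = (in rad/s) 0.3342. Check: 1 degree = 0.017453293 rad, so 354.8 degree = 354.8 * 0.017453293 = 6.1924282 rad. 1 millihertz = 0.001 Hz, so 53.97 millihertz = 53.97 * 0.001 = 0.05397 Hz. Combine: 6.1924282 rad * 0.05397 Hz = 0.33420535 rad/s. Result: 0.33420535 rad/s ≈ 0.3342 rad/s (4 s.f.).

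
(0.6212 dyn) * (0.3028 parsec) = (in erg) 1 dyn = 1e-05 N, so 0.6212 dyn = 0.6212 * 1e-05 = 6.212e-06 N. 1 parsec = 3.0856776e+16 m, so 0.3028 parsec = 0.3028 * 3.0856776e+16 = 9.3434317e+15 m. Combine: 6.212e-06 N * 9.3434317e+15 m = 5.8041398e+10 J. 1 erg = 1e-07 J, so 5.8041398e+10 J = 5.8041398e+10 / 1e-07 = 5.8041398e+17 erg ≈ 5.804e+17 erg (4 s.f.). Final answer: 5.804e+17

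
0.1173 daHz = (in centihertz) 117.3. Check: 1 daHz = 10 Hz, so 0.1173 daHz = 0.1173 * 10 = 1.173 Hz. 1 centihertz = 0.01 Hz, so 1.173 Hz = 1.173 / 0.01 = 117.3 centihertz.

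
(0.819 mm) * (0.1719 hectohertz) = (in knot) 1 mm = 0.001 m, so 0.819 mm = 0.819 * 0.001 = 0.000819 m. 1 hectohertz = 100 Hz, so 0.1719 hectohertz = 0.1719 * 100 = 17.19 Hz. Combine: 0.000819 m * 17.19 Hz = 0.01407861 m/s. 1 knot = 0.51444444 m/s, so 0.01407861 m/s = 0.01407861 / 0.51444444 = 0.027366629 knot ≈ 0.02737 knot (4 s.f.). Final answer: 0.02737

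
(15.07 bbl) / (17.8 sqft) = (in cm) 144.9. Check: 1 bbl = 0.15898729 m^3, so 15.07 bbl = 15.07 * 0.15898729 = 2.3959385 m^3. 1 sqft = 0.09290304 m^2, so 17.8 sqft = 17.8 * 0.09290304 = 1.6536741 m^2. Combine: 2.3959385 m^3 / 1.6536741 m^2 = 1.4488577 m. 1 cm = 0.01 m, so 1.4488577 m = 1.4488577 / 0.01 = 144.88577 cm ≈ 144.9 cm (4 s.f.).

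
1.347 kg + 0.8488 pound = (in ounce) 61.09. Check: 1.347 kg is already in kg. 1 pound = 0.45359237 kg, so 0.8488 pound = 0.8488 * 0.45359237 = 0.3850092 kg. Sum: 1.347 + 0.3850092 = 1.7320092 kg. 1 ounce = 0.028349523 kg, so 1.7320092 kg = 1.7320092 / 0.028349523 = 61.094827 ounce ≈ 61.09 ounce (4 s.f.).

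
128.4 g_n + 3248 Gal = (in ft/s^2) 1 g_n = 9.80665 m/s^2, so 128.4 g_n = 128.4 * 9.80665 = 1259.1739 m/s^2. 1 Gal = 0.01 m/s^2, so 3248 Gal = 3248 * 0.01 = 32.48 m/s^2. Sum: 1259.1739 + 32.48 = 1291.6539 m/s^2. 1 ft/s^2 = 0.3048 m/s^2, so 1291.6539 m/s^2 = 1291.6539 / 0.3048 = 4237.7095 ft/s^2 ≈ 4238 ft/s^2 (4 s.f.). Final answer: 4238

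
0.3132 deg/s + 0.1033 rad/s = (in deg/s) 1 deg/s = 0.017453293 rad/s, so 0.3132 deg/s = 0.3132 * 0.017453293 = 0.0054663712 rad/s. 0.1033 rad/s is already in rad/s. Sum: 0.0054663712 + 0.1033 = 0.10876637 rad/s. 1 deg/s = 0.017453293 rad/s, so 0.10876637 rad/s = 0.10876637 / 0.017453293 = 6.231854 deg/s ≈ 6.232 deg/s (4 s.f.). Final answer: 6.232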